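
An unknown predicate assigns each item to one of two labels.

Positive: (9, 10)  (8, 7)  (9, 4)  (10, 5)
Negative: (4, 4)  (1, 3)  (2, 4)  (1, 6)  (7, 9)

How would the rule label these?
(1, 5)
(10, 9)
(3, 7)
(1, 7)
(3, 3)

The rule appears to be: first ≥ 8.

Negative, Positive, Negative, Negative, Negative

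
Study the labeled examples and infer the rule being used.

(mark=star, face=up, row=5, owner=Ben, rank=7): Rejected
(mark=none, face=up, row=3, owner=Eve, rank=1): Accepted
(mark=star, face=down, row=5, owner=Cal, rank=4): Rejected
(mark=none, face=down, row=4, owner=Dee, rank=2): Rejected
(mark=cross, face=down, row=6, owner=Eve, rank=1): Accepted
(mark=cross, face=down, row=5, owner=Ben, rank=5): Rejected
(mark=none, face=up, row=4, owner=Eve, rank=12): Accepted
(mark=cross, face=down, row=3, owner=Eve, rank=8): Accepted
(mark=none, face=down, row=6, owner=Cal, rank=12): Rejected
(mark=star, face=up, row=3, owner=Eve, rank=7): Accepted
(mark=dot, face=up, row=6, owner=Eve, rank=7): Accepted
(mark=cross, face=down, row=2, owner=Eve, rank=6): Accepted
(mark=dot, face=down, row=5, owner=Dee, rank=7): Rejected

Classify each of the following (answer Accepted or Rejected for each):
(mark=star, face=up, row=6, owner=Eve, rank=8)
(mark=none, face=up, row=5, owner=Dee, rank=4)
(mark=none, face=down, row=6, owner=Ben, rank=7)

Accepted, Rejected, Rejected

The simplest hypothesis consistent with all the labels is: owner is Eve.
Accepted: (mark=star, face=up, row=6, owner=Eve, rank=8), since owner is Eve. Rejected: (mark=none, face=up, row=5, owner=Dee, rank=4), since owner is Dee. Rejected: (mark=none, face=down, row=6, owner=Ben, rank=7), since owner is Ben.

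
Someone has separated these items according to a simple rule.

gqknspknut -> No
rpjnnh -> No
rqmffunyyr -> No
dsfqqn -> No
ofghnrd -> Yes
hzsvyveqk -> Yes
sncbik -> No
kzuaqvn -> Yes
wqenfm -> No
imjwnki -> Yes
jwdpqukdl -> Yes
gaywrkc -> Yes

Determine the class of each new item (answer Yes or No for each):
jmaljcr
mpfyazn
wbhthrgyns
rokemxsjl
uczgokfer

Yes, Yes, No, Yes, Yes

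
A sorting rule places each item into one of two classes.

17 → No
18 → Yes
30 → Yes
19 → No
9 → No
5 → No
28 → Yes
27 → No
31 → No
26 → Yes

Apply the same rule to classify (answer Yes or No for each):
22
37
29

Yes, No, No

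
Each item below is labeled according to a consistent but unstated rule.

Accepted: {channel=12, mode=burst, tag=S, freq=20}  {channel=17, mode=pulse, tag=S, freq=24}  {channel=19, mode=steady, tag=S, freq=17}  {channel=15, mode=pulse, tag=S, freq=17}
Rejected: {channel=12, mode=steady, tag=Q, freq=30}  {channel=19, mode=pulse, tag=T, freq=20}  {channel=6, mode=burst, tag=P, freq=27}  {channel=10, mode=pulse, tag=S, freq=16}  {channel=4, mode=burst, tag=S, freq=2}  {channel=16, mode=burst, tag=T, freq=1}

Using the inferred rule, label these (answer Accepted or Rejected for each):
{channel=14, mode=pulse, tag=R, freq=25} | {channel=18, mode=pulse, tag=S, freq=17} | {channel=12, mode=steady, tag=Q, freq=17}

All 'Accepted' examples share one property — tag is S AND freq ≥ 17 — and every 'Rejected' example lacks it.

Rejected, Accepted, Rejected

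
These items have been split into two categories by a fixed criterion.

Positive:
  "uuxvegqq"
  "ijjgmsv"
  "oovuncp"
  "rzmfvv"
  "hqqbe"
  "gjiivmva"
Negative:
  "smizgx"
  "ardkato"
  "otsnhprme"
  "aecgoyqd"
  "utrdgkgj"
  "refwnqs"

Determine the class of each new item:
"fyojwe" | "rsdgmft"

Negative, Negative

Rule: has a double letter. This holds for each 'Positive' example and fails for each 'Negative' one.
"fyojwe": no doubled letter, does not satisfy this → Negative.
"rsdgmft": no doubled letter, does not satisfy this → Negative.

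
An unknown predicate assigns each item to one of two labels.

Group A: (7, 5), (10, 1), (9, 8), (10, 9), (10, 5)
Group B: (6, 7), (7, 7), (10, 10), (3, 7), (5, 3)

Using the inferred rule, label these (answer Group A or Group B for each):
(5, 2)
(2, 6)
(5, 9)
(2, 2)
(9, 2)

One predicate separates the groups cleanly: first > second AND sum ≥ 10.
(5, 2): Group B (5 > 2, 5+2 = 7).
(2, 6): Group B (2 < 6, 2+6 = 8).
(5, 9): Group B (5 < 9, 5+9 = 14).
(2, 2): Group B (2 = 2, 2+2 = 4).
(9, 2): Group A (9 > 2, 9+2 = 11).

Group B, Group B, Group B, Group B, Group A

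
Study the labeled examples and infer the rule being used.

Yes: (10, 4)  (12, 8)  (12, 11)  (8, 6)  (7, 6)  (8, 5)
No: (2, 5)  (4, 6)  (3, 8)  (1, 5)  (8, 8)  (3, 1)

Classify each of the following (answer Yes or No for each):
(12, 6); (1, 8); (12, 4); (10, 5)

The distinguishing property — first > second AND sum ≥ 6 — holds for all the 'Yes' cases and none of the 'No' cases.
Yes: (12, 6), since 12 > 6, 12+6 = 18. No: (1, 8), since 1 < 8, 1+8 = 9. Yes: (12, 4), since 12 > 4, 12+4 = 16. Yes: (10, 5), since 10 > 5, 10+5 = 15.

Yes, No, Yes, Yes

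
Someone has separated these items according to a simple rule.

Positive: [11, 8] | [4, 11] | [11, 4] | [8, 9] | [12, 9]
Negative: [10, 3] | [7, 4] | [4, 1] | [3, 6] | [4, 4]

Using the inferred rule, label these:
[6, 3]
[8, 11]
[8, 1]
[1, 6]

Negative, Positive, Negative, Negative

The common property of the 'Positive' items is: sum ≥ 15. No 'Negative' item has it.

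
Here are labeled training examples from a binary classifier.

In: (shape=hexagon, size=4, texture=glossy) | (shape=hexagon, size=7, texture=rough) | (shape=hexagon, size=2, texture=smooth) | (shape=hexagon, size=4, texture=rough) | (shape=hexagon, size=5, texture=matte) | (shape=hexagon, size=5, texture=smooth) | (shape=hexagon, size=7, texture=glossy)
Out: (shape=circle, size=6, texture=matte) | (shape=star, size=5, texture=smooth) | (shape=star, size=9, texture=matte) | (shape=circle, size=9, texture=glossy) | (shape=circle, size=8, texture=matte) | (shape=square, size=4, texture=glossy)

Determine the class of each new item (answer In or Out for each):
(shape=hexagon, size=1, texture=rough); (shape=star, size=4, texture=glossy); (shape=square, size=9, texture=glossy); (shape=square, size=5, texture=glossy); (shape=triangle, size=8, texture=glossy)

A rule that fits every label: shape is hexagon — true of each 'In' example, false of each 'Out' one.
In: (shape=hexagon, size=1, texture=rough), since shape is hexagon.
Out: (shape=star, size=4, texture=glossy), since shape is star.
Out: (shape=square, size=9, texture=glossy), since shape is square.
Out: (shape=square, size=5, texture=glossy), since shape is square.
Out: (shape=triangle, size=8, texture=glossy), since shape is triangle.

In, Out, Out, Out, Out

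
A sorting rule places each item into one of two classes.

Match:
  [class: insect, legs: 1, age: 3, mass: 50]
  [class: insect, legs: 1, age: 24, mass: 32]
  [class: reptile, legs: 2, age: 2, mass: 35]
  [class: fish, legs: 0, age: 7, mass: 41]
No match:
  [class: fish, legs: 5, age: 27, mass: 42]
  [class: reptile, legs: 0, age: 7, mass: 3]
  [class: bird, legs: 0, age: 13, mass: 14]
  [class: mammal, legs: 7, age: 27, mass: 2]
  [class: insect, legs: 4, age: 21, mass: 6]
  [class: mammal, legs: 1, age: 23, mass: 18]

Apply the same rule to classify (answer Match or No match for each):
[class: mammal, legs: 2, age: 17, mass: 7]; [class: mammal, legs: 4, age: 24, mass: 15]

One predicate separates the groups cleanly: age ≤ 24 AND mass ≥ 32.
[class: mammal, legs: 2, age: 17, mass: 7] → age = 17, mass = 7 → No match. [class: mammal, legs: 4, age: 24, mass: 15] → age = 24, mass = 15 → No match.

No match, No match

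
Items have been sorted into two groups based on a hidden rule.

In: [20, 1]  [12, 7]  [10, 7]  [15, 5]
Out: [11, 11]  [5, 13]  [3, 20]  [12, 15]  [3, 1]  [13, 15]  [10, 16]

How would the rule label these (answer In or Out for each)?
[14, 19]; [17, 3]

The rule appears to be: first > second AND sum ≥ 17.

Out, In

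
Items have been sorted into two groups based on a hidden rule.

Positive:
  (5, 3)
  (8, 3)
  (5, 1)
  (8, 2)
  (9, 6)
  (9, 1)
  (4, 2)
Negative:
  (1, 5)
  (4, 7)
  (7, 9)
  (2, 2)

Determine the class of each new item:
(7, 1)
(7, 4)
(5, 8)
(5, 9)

Positive, Positive, Negative, Negative

Checking candidate rules against both groups, what survives is: first > second.
Positive: (7, 1), since 7 > 1. Positive: (7, 4), since 7 > 4. Negative: (5, 8), since 5 < 8. Negative: (5, 9), since 5 < 9.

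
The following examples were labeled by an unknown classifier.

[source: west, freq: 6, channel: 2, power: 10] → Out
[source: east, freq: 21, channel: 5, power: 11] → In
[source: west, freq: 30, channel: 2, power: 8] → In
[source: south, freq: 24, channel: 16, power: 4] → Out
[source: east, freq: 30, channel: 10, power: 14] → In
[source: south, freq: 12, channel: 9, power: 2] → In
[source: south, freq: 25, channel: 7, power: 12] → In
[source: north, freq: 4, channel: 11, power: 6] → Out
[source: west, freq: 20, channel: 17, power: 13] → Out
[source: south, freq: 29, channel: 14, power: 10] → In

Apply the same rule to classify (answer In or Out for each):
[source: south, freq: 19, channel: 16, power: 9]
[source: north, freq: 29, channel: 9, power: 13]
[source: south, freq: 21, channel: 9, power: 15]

The distinguishing property — channel ≤ 14 AND freq ≥ 12 — holds for all the 'In' cases and none of the 'Out' cases.
[source: south, freq: 19, channel: 16, power: 9] → channel = 16, freq = 19 → Out. [source: north, freq: 29, channel: 9, power: 13] → channel = 9, freq = 29 → In. [source: south, freq: 21, channel: 9, power: 15] → channel = 9, freq = 21 → In.

Out, In, In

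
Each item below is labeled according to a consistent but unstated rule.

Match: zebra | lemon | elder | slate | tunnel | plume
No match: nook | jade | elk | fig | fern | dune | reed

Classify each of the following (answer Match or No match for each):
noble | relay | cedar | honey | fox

Match, Match, Match, Match, No match

All 'Match' examples share one property — length ≥ 5 — and every 'No match' example lacks it.
noble — length 5, hence Match.
relay — length 5, hence Match.
cedar — length 5, hence Match.
honey — length 5, hence Match.
fox — length 3, hence No match.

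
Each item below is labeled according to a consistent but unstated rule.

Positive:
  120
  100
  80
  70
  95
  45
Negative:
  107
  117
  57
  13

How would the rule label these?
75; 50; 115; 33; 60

'Positive' ⟺ multiple of 5.
75: 75 = 5·15 — meets the rule, so Positive.
50: 50 = 5·10 — meets the rule, so Positive.
115: 115 = 5·23 — meets the rule, so Positive.
33: 33 = 5·6 + 3 — fails the rule, so Negative.
60: 60 = 5·12 — meets the rule, so Positive.

Positive, Positive, Positive, Negative, Positive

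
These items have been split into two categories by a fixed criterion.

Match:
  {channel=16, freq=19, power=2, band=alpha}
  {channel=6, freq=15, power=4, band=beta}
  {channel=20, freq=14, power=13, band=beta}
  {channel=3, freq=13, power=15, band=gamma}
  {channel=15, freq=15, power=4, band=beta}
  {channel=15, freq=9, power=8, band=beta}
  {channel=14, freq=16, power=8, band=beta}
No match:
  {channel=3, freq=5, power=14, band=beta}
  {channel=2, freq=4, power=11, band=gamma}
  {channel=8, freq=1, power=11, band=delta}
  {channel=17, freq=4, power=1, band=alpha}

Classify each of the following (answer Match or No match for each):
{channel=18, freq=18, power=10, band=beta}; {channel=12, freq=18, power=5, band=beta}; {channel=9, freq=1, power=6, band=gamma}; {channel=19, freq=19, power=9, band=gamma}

Match, Match, No match, Match

'Match' ⟺ freq ≥ 9.
{channel=18, freq=18, power=10, band=beta}: freq = 18, meets the rule → Match. {channel=12, freq=18, power=5, band=beta}: freq = 18, meets the rule → Match. {channel=9, freq=1, power=6, band=gamma}: freq = 1, fails this test → No match. {channel=19, freq=19, power=9, band=gamma}: freq = 19, meets the rule → Match.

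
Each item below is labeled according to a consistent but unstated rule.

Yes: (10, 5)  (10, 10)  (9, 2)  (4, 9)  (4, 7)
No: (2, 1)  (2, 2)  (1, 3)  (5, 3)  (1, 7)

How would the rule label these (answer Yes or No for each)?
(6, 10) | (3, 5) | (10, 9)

The common property of the 'Yes' items is: sum ≥ 11. No 'No' item has it.

Yes, No, Yes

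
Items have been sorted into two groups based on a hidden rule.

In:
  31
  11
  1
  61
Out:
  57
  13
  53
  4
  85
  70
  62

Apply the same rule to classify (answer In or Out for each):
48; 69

Out, Out

Rule: ends in digit 1. This holds for each 'In' example and fails for each 'Out' one.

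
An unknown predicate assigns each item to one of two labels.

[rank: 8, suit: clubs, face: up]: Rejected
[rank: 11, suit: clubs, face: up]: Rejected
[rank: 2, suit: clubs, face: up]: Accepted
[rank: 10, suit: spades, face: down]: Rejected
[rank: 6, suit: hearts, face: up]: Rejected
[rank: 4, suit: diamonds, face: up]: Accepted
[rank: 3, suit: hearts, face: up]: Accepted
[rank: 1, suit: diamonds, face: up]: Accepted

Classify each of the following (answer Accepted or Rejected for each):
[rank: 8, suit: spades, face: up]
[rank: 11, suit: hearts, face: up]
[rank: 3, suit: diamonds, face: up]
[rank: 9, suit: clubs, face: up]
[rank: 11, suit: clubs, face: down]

Rejected, Rejected, Accepted, Rejected, Rejected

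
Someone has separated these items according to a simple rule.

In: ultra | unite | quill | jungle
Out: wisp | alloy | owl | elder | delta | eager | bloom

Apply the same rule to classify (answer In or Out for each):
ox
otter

Out, Out

Rule: contains 'u'. This holds for each 'In' example and fails for each 'Out' one.
ox → no 'u' → Out.
otter → no 'u' → Out.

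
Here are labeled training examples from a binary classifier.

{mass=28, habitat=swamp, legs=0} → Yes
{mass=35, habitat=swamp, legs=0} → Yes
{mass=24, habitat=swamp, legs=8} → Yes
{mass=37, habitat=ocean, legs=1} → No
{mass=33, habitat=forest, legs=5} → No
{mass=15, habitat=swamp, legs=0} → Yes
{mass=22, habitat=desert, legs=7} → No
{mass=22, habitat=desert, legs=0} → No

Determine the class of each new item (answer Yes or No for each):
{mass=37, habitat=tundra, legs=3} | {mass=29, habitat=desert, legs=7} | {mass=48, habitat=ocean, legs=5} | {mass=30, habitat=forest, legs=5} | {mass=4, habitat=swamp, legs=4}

No, No, No, No, Yes

Rule: habitat is swamp. This holds for each 'Yes' example and fails for each 'No' one.
{mass=37, habitat=tundra, legs=3} → habitat is tundra → No. {mass=29, habitat=desert, legs=7} → habitat is desert → No. {mass=48, habitat=ocean, legs=5} → habitat is ocean → No. {mass=30, habitat=forest, legs=5} → habitat is forest → No. {mass=4, habitat=swamp, legs=4} → habitat is swamp → Yes.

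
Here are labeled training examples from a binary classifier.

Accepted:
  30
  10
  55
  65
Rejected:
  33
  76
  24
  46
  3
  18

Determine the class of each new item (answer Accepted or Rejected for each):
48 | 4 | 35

Rejected, Rejected, Accepted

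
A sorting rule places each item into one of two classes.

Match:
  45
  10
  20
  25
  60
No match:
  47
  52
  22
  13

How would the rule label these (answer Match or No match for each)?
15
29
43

Match, No match, No match

One predicate separates the groups cleanly: multiple of 5.
15: 15 = 5·3, passes → Match.
29: 29 = 5·5 + 4, does not fit → No match.
43: 43 = 5·8 + 3, does not fit → No match.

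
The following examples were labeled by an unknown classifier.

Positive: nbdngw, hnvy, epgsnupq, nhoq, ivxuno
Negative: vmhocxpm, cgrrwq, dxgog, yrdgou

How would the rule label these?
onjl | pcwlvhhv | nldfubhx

Looking at the examples, the only property every 'Positive' case has and every 'Negative' case lacks is: contains 'n'.

Positive, Negative, Positive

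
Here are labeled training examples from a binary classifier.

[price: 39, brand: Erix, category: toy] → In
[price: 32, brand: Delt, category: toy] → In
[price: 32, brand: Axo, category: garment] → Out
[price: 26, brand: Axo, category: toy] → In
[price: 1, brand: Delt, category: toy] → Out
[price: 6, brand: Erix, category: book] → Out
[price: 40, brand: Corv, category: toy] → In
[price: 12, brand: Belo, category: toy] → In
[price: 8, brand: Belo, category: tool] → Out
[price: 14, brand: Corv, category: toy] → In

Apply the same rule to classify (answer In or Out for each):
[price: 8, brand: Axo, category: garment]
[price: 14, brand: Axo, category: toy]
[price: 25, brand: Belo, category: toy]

Out, In, In

The rule appears to be: category is toy AND price ≥ 6.
[price: 8, brand: Axo, category: garment]: category is garment, price = 8 — does not satisfy this, so Out.
[price: 14, brand: Axo, category: toy]: category is toy, price = 14 — has this property, so In.
[price: 25, brand: Belo, category: toy]: category is toy, price = 25 — has this property, so In.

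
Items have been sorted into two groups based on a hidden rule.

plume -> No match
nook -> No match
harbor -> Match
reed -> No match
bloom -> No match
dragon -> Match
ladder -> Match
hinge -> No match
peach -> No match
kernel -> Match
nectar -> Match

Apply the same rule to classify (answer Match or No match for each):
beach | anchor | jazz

No match, Match, No match

The simplest hypothesis consistent with all the labels is: length 6.
beach: length 5, does not fit → No match. anchor: length 6, checks out → Match. jazz: length 4, does not fit → No match.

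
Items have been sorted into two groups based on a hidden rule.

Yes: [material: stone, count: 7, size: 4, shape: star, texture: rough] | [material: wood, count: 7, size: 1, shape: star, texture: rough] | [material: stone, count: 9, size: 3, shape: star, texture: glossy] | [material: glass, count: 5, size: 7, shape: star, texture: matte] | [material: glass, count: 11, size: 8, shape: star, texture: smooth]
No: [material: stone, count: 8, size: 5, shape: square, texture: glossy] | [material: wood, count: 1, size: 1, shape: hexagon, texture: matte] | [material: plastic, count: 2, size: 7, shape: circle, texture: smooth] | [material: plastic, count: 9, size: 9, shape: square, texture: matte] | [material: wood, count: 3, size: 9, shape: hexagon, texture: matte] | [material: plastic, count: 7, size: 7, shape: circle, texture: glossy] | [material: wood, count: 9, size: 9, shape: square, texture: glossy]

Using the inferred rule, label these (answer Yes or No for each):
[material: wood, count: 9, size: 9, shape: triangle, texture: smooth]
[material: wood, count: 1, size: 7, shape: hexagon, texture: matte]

No, No

Every 'Yes' example satisfies: shape is star. None of the 'No' examples do.
[material: wood, count: 9, size: 9, shape: triangle, texture: smooth]: shape is triangle, doesn't qualify → No. [material: wood, count: 1, size: 7, shape: hexagon, texture: matte]: shape is hexagon, doesn't qualify → No.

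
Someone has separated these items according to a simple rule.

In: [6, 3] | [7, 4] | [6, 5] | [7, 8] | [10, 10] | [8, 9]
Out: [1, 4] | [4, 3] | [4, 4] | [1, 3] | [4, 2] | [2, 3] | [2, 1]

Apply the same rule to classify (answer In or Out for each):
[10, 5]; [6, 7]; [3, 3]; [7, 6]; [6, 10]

One predicate separates the groups cleanly: sum ≥ 9.
In: [10, 5], since 10+5 = 15. In: [6, 7], since 6+7 = 13. Out: [3, 3], since 3+3 = 6. In: [7, 6], since 7+6 = 13. In: [6, 10], since 6+10 = 16.

In, In, Out, In, In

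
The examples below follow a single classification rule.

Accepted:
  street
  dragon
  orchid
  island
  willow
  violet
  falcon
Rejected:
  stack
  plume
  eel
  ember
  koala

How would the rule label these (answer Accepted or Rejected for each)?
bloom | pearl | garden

Rejected, Rejected, Accepted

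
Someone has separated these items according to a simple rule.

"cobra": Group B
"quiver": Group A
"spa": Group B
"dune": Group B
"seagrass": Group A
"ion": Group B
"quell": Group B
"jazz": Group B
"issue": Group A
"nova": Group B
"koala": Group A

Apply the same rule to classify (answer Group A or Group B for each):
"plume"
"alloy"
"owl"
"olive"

All 'Group A' examples share one property — has ≥ 3 vowels — and every 'Group B' example lacks it.

Group B, Group B, Group B, Group A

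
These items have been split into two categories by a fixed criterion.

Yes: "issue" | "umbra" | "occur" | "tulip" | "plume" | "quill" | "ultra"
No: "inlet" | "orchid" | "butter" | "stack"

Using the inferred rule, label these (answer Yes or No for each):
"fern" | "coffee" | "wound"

'Yes' ⟺ odd length AND contains 'u'.
"fern": length 4, no 'u' — doesn't qualify, so No. "coffee": length 6, no 'u' — doesn't qualify, so No. "wound": length 5, has 'u' — checks out, so Yes.

No, No, Yes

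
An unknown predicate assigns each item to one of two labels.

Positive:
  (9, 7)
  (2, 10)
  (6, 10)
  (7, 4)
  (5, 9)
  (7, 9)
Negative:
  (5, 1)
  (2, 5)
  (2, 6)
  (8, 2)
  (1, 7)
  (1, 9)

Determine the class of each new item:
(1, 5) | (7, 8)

The rule appears to be: sum ≥ 11.
Negative: (1, 5), since 1+5 = 6. Positive: (7, 8), since 7+8 = 15.

Negative, Positive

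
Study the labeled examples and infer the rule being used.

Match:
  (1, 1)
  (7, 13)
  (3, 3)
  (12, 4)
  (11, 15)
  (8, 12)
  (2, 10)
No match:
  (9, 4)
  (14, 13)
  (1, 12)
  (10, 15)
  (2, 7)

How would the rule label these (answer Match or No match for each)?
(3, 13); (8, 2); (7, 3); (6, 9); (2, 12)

Every 'Match' example satisfies: sum is even. None of the 'No match' examples do.
(3, 13): Match (3+13 = 16). (8, 2): Match (8+2 = 10). (7, 3): Match (7+3 = 10). (6, 9): No match (6+9 = 15). (2, 12): Match (2+12 = 14).

Match, Match, Match, No match, Match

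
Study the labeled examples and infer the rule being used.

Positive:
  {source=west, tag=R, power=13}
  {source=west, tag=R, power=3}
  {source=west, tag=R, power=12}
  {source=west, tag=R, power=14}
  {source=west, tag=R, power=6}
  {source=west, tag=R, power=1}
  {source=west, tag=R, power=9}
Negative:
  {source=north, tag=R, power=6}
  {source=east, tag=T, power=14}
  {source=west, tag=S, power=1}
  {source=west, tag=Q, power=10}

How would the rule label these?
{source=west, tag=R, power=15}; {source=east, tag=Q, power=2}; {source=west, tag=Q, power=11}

Positive, Negative, Negative

The pattern is that an item is 'Positive' exactly when: tag is R AND source is west.
{source=west, tag=R, power=15}: Positive (tag is R, source is west).
{source=east, tag=Q, power=2}: Negative (tag is Q, source is east).
{source=west, tag=Q, power=11}: Negative (tag is Q, source is west).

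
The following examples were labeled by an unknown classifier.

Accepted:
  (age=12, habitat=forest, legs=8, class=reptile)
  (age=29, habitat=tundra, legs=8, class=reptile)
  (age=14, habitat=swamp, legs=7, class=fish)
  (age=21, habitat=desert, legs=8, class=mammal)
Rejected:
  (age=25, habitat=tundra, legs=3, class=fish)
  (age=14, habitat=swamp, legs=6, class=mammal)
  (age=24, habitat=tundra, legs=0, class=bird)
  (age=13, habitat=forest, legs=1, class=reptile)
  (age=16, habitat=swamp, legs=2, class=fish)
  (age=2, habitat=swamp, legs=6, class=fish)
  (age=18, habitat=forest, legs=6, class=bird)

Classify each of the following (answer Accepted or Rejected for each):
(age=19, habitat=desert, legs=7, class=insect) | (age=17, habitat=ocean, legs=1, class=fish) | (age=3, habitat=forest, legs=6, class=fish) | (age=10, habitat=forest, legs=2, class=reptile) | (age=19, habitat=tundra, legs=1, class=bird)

Accepted, Rejected, Rejected, Rejected, Rejected

The simplest hypothesis consistent with all the labels is: legs ≥ 7.
(age=19, habitat=desert, legs=7, class=insect): legs = 7, checks out → Accepted.
(age=17, habitat=ocean, legs=1, class=fish): legs = 1, does not satisfy this → Rejected.
(age=3, habitat=forest, legs=6, class=fish): legs = 6, does not satisfy this → Rejected.
(age=10, habitat=forest, legs=2, class=reptile): legs = 2, does not satisfy this → Rejected.
(age=19, habitat=tundra, legs=1, class=bird): legs = 1, does not satisfy this → Rejected.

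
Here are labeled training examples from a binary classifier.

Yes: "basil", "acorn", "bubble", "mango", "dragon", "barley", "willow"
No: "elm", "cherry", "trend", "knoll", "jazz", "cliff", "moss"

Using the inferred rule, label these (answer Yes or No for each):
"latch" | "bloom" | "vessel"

The rule appears to be: has ≥ 2 vowels.
"latch" → 1 vowel → No.
"bloom" → 2 vowels → Yes.
"vessel" → 2 vowels → Yes.

No, Yes, Yes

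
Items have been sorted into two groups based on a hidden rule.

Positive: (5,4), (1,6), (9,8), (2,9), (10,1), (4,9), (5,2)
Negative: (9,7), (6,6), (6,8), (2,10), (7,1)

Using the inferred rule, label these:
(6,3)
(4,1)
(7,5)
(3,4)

Positive, Positive, Negative, Positive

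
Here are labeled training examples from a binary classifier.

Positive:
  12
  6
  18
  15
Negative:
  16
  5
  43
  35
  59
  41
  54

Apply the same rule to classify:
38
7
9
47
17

The simplest hypothesis consistent with all the labels is: multiple of 3 AND at most 18.

Negative, Negative, Positive, Negative, Negative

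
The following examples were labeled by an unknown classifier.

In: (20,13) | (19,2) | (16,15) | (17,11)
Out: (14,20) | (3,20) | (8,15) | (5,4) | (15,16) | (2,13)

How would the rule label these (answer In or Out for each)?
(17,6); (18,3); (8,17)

In, In, Out

The classifier is using: first ≥ 16.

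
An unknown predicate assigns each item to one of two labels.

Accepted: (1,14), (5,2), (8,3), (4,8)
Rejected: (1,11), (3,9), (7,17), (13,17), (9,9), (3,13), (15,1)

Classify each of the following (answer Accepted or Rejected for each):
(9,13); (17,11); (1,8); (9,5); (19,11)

Rejected, Rejected, Accepted, Rejected, Rejected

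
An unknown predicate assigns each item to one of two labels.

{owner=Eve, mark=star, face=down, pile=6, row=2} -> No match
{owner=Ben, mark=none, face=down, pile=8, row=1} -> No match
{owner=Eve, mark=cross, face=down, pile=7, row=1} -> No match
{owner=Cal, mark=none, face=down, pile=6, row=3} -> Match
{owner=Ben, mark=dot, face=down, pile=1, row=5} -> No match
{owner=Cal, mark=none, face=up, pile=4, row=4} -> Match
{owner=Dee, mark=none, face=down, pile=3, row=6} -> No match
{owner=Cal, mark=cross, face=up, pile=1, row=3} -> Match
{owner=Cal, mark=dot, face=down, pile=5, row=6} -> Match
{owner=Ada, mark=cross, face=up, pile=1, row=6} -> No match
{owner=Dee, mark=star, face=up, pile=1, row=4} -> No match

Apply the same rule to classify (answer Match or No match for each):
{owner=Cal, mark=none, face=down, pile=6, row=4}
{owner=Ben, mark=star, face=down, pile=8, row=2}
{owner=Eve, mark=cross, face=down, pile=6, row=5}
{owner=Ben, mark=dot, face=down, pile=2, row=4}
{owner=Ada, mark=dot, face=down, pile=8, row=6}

Match, No match, No match, No match, No match

Every 'Match' example satisfies: owner is Cal. None of the 'No match' examples do.
{owner=Cal, mark=none, face=down, pile=6, row=4} → owner is Cal → Match. {owner=Ben, mark=star, face=down, pile=8, row=2} → owner is Ben → No match. {owner=Eve, mark=cross, face=down, pile=6, row=5} → owner is Eve → No match. {owner=Ben, mark=dot, face=down, pile=2, row=4} → owner is Ben → No match. {owner=Ada, mark=dot, face=down, pile=8, row=6} → owner is Ada → No match.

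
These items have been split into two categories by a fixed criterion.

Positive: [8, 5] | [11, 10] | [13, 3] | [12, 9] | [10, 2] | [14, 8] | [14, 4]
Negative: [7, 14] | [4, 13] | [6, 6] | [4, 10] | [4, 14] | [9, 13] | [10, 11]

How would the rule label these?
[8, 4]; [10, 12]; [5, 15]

All 'Positive' examples share one property — first > second — and every 'Negative' example lacks it.

Positive, Negative, Negative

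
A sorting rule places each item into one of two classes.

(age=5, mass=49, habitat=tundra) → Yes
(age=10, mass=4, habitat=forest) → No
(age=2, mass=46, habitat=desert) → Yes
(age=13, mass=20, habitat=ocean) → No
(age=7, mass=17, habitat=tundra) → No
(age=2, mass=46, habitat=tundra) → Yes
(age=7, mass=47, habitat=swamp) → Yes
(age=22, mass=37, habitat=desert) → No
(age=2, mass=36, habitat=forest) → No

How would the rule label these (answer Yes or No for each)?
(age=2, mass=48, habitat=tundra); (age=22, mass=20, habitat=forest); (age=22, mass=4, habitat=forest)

The distinguishing property — mass ≥ 46 — holds for all the 'Yes' cases and none of the 'No' cases.
(age=2, mass=48, habitat=tundra): mass = 48, qualifies → Yes.
(age=22, mass=20, habitat=forest): mass = 20, does not fit → No.
(age=22, mass=4, habitat=forest): mass = 4, does not fit → No.

Yes, No, No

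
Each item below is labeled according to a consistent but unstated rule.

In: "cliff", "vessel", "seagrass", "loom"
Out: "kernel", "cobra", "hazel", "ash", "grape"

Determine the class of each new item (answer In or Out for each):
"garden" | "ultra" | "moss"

Out, Out, In

The common property of the 'In' items is: has a double letter. No 'Out' item has it.
"garden": Out (no doubled letter).
"ultra": Out (no doubled letter).
"moss": In ('ss' doubled).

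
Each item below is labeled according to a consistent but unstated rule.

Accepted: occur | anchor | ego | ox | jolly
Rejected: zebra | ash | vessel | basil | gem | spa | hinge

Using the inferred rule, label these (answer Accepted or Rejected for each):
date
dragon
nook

One predicate separates the groups cleanly: contains 'o'.
date — no 'o', hence Rejected. dragon — has 'o', hence Accepted. nook — has 'o', hence Accepted.

Rejected, Accepted, Accepted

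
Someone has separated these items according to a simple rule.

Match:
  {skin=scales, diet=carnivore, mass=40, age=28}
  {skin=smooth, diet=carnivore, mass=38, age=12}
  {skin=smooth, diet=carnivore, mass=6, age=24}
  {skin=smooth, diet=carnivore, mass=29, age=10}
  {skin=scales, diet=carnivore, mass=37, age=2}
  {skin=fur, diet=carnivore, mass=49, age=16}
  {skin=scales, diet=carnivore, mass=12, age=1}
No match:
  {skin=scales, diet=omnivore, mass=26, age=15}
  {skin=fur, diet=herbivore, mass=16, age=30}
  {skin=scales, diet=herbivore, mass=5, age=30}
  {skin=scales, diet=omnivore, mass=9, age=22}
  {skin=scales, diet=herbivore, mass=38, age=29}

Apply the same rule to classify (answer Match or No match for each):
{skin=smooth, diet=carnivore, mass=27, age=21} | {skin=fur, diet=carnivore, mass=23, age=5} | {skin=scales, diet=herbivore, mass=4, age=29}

Match, Match, No match

A rule that fits every label: diet is carnivore — true of each 'Match' example, false of each 'No match' one.
{skin=smooth, diet=carnivore, mass=27, age=21}: Match (diet is carnivore).
{skin=fur, diet=carnivore, mass=23, age=5}: Match (diet is carnivore).
{skin=scales, diet=herbivore, mass=4, age=29}: No match (diet is herbivore).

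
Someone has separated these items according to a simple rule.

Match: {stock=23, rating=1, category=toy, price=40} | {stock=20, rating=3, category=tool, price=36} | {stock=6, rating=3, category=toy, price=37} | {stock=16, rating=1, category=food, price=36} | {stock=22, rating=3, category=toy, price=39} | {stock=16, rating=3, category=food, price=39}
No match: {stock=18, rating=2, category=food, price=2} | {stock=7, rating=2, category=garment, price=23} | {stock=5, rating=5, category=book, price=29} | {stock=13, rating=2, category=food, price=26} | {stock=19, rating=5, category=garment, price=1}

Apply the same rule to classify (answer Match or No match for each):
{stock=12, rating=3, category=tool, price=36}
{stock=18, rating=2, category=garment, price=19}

All 'Match' examples share one property — price ≥ 36 — and every 'No match' example lacks it.

Match, No match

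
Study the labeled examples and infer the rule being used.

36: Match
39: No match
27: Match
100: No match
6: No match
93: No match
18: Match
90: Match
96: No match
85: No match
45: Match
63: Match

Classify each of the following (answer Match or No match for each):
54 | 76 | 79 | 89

Match, No match, No match, No match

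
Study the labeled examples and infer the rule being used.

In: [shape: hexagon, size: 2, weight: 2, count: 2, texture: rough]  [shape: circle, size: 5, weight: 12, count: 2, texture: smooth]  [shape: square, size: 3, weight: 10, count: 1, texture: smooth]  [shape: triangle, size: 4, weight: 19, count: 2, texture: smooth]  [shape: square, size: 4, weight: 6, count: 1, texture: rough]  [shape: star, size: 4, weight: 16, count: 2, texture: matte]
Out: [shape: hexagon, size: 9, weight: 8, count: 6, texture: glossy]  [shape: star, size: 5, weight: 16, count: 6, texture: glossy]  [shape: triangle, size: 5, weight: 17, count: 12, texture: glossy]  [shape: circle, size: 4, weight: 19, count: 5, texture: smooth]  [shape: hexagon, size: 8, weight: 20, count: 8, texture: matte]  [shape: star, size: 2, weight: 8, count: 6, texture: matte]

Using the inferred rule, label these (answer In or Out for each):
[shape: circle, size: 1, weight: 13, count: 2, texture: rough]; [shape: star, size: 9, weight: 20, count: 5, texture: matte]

One predicate separates the groups cleanly: count ≤ 2.
[shape: circle, size: 1, weight: 13, count: 2, texture: rough]: count = 2, matches → In.
[shape: star, size: 9, weight: 20, count: 5, texture: matte]: count = 5, doesn't qualify → Out.

In, Out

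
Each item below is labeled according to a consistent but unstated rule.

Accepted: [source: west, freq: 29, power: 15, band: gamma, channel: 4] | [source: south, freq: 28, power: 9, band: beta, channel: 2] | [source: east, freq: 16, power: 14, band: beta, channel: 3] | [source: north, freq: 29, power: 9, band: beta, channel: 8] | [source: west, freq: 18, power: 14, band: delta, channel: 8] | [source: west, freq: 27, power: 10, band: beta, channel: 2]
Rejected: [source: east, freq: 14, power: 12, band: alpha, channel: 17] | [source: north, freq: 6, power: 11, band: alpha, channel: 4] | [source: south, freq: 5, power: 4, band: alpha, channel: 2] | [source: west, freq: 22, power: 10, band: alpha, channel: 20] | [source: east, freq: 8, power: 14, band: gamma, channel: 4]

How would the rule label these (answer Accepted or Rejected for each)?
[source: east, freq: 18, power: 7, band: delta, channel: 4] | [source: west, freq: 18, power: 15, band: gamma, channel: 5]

One predicate separates the groups cleanly: channel ≤ 8 AND freq ≥ 14.
[source: east, freq: 18, power: 7, band: delta, channel: 4]: channel = 4, freq = 18, has this property → Accepted.
[source: west, freq: 18, power: 15, band: gamma, channel: 5]: channel = 5, freq = 18, has this property → Accepted.

Accepted, Accepted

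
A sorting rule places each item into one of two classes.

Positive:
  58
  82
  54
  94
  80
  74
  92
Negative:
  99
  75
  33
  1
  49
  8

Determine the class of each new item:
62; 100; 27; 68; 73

Positive, Positive, Negative, Positive, Negative

All 'Positive' examples share one property — even AND at least 33 — and every 'Negative' example lacks it.
62 — 62 is even, 62 ≥ 33, hence Positive.
100 — 100 is even, 100 ≥ 33, hence Positive.
27 — 27 is odd, 27 < 33, hence Negative.
68 — 68 is even, 68 ≥ 33, hence Positive.
73 — 73 is odd, 73 ≥ 33, hence Negative.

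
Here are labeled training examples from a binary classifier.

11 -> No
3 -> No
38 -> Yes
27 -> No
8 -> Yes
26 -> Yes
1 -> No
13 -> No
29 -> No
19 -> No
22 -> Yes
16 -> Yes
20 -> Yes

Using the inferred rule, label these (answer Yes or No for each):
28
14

Yes, Yes

Every 'Yes' example satisfies: even. None of the 'No' examples do.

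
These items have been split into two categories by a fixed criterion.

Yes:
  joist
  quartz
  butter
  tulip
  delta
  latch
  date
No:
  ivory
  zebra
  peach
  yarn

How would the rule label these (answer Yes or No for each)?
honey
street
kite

No, Yes, Yes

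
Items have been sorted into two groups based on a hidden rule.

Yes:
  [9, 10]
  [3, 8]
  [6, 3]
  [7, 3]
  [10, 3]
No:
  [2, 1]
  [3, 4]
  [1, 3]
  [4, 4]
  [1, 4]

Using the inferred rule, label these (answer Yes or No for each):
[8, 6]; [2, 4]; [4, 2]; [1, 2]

The rule appears to be: sum ≥ 9.

Yes, No, No, No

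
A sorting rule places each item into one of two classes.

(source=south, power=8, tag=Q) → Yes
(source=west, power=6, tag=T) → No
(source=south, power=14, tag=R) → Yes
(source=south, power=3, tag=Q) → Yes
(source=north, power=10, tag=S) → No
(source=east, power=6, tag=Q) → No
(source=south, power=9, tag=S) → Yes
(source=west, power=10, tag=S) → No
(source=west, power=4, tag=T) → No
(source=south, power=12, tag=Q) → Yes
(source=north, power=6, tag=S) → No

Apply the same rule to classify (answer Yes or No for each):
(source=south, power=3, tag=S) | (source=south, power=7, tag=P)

Yes, Yes

Comparing the two groups points to one rule — source is south.
(source=south, power=3, tag=S): source is south — meets the rule, so Yes. (source=south, power=7, tag=P): source is south — meets the rule, so Yes.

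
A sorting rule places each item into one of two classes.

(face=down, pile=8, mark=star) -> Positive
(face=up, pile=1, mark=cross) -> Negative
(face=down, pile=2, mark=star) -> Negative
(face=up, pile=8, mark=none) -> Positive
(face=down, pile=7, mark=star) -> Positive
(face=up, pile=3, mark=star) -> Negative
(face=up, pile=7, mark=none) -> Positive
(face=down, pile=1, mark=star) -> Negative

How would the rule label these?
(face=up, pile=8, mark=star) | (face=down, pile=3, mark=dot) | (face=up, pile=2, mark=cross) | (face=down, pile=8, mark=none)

The simplest hypothesis consistent with all the labels is: pile ≥ 7.
(face=up, pile=8, mark=star) → pile = 8 → Positive.
(face=down, pile=3, mark=dot) → pile = 3 → Negative.
(face=up, pile=2, mark=cross) → pile = 2 → Negative.
(face=down, pile=8, mark=none) → pile = 8 → Positive.

Positive, Negative, Negative, Positive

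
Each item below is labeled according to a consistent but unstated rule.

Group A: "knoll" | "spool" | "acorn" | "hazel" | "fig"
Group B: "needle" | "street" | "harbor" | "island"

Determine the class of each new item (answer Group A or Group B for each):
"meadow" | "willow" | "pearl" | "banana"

The distinguishing property — odd length — holds for all the 'Group A' cases and none of the 'Group B' cases.
"meadow": length 6 — does not satisfy this, so Group B. "willow": length 6 — does not satisfy this, so Group B. "pearl": length 5 — satisfies this, so Group A. "banana": length 6 — does not satisfy this, so Group B.

Group B, Group B, Group A, Group B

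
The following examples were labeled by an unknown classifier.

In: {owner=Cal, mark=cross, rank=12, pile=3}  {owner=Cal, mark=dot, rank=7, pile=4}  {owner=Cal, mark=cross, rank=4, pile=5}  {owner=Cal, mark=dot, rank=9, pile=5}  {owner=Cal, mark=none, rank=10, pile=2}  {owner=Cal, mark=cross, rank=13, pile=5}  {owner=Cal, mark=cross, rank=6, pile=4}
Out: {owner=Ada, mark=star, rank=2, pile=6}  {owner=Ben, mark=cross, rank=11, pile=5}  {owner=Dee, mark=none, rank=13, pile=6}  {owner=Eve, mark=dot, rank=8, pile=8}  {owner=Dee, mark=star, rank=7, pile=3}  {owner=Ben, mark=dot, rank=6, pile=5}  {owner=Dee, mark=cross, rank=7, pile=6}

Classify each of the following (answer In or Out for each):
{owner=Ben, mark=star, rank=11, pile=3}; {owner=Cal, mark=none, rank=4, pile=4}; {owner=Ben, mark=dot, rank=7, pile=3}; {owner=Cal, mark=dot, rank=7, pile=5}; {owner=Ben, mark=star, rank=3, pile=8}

Out, In, Out, In, Out

The distinguishing property — owner is Cal — holds for all the 'In' cases and none of the 'Out' cases.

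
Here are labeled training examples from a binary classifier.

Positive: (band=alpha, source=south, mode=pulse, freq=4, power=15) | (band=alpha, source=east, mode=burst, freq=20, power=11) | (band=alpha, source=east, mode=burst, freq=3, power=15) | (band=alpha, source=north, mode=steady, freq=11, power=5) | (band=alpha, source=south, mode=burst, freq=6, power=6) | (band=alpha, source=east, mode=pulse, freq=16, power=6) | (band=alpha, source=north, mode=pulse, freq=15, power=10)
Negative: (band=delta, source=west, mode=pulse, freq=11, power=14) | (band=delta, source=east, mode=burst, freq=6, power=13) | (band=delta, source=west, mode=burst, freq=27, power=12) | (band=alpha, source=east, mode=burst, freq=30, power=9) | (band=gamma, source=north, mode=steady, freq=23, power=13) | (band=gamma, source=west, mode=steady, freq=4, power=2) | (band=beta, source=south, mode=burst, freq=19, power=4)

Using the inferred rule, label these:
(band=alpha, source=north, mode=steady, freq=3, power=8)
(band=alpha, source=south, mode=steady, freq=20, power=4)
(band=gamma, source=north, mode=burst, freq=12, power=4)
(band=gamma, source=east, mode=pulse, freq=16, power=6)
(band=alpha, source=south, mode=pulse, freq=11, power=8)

Positive, Positive, Negative, Negative, Positive

A rule that fits every label: band is alpha AND freq ≤ 20 — true of each 'Positive' example, false of each 'Negative' one.
(band=alpha, source=north, mode=steady, freq=3, power=8) → band is alpha, freq = 3 → Positive. (band=alpha, source=south, mode=steady, freq=20, power=4) → band is alpha, freq = 20 → Positive. (band=gamma, source=north, mode=burst, freq=12, power=4) → band is gamma, freq = 12 → Negative. (band=gamma, source=east, mode=pulse, freq=16, power=6) → band is gamma, freq = 16 → Negative. (band=alpha, source=south, mode=pulse, freq=11, power=8) → band is alpha, freq = 11 → Positive.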